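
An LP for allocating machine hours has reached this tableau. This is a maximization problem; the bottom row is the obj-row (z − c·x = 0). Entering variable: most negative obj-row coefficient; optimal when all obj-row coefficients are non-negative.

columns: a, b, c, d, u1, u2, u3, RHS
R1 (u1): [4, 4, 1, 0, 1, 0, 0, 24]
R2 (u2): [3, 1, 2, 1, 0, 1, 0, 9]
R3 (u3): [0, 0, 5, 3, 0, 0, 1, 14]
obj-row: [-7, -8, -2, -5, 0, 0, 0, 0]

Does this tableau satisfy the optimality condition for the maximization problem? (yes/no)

no

The obj-row has a negative entry -8 in column b, so it is not optimal.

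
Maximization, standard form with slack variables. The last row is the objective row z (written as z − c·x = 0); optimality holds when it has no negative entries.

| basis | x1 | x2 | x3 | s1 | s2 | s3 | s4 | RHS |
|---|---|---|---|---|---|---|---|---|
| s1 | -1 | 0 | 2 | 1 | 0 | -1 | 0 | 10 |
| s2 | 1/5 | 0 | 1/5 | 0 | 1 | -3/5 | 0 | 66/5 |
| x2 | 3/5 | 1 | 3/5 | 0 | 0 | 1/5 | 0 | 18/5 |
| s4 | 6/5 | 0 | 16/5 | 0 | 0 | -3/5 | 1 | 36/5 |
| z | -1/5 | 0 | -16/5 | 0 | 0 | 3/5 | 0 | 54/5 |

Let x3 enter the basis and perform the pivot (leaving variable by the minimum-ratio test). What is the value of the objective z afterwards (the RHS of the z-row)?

Ratio test on column x3 — row 1: 10/2 = 5; row 2: (66/5)/(1/5) = 66; row 3: (18/5)/(3/5) = 6; row 4: (36/5)/(16/5) = 9/4. Minimum is 9/4 at row 4 (s4 leaves); pivot element 16/5.
Pivot on row 4; the z-row RHS becomes 54/5 − (-16/5)·(9/4) = 18.

18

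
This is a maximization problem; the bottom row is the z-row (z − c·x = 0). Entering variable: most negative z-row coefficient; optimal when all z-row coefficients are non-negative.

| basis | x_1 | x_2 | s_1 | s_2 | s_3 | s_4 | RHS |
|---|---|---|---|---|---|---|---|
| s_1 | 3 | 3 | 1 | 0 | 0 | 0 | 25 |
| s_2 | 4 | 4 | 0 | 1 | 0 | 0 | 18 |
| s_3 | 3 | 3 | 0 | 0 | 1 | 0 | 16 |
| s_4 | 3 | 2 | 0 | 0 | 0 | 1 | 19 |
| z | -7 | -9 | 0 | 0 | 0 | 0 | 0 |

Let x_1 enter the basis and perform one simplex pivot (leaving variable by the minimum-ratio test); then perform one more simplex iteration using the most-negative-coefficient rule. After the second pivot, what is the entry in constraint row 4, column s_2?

-1/2

Ratio test on column x_1 — row 1: 25/3 = 25/3; row 2: 18/4 = 9/2; row 3: 16/3 = 16/3; row 4: 19/3 = 19/3. Minimum is 9/2 at row 2 (s_2 leaves); pivot element 4.
Divide row 2 by 4; eliminate column x_1 from the other rows.
Second iteration: most negative z-row entry is -2 in column x_2, so x_2 enters.
Ratio test on column x_2 — row 1: entry 0 ≤ 0; row 2: (9/2)/1 = 9/2; row 3: entry 0 ≤ 0; row 4: entry -1 ≤ 0. Minimum is 9/2 at row 2 (x_1 leaves); pivot element 1.
Divide row 2 by 1; eliminate column x_2 from the other rows.
After both pivots, the entry at constraint row 4, column s_2 is -1/2.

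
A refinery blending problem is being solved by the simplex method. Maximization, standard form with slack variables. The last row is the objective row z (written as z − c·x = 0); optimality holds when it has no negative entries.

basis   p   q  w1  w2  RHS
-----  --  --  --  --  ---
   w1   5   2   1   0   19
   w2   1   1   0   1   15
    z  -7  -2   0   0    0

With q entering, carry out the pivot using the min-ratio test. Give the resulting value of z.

19

Ratio test on column q — row 1: 19/2 = 19/2; row 2: 15/1 = 15. Minimum is 19/2 at row 1 (w1 leaves); pivot element 2.
Pivot on row 1; the z-row RHS becomes 0 − (-2)·(19/2) = 19.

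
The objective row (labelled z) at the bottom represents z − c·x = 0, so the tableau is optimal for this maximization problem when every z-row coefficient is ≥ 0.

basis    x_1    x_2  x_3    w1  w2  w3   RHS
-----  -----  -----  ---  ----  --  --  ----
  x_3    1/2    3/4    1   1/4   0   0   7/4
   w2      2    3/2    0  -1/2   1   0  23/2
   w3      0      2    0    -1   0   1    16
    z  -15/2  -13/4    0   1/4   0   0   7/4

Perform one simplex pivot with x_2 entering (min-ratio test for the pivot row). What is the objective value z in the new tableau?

Ratio test on column x_2 — row 1: (7/4)/(3/4) = 7/3; row 2: (23/2)/(3/2) = 23/3; row 3: 16/2 = 8. Minimum is 7/3 at row 1 (x_3 leaves); pivot element 3/4.
Pivot on row 1; the z-row RHS becomes 7/4 − (-13/4)·(7/3) = 28/3.

28/3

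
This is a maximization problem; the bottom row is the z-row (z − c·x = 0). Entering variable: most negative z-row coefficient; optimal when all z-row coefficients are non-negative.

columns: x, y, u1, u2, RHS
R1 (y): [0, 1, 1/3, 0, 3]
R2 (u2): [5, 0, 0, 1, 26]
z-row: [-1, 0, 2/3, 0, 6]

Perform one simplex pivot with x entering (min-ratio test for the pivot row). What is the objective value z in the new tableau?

56/5

Ratio test on column x — row 1: entry 0 ≤ 0; row 2: 26/5 = 26/5. Minimum is 26/5 at row 2 (u2 leaves); pivot element 5.
Pivot on row 2; the z-row RHS becomes 6 − (-1)·(26/5) = 56/5.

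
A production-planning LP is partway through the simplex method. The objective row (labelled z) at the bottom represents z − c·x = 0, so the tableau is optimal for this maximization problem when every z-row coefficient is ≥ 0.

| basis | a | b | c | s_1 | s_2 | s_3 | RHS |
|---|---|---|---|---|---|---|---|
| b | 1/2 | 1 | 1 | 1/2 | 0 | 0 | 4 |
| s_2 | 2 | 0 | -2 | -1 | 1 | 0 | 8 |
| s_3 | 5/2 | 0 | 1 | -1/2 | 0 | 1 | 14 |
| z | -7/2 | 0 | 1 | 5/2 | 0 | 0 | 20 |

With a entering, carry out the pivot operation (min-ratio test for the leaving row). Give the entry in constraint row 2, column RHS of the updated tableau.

4

Ratio test on column a — row 1: 4/(1/2) = 8; row 2: 8/2 = 4; row 3: 14/(5/2) = 28/5. Minimum is 4 at row 2 (s_2 leaves); pivot element 2.
Divide row 2 by 2; eliminate column a from the other rows.
In the new row 2, the RHS entry is the old entry divided by the pivot: 8/2 = 4.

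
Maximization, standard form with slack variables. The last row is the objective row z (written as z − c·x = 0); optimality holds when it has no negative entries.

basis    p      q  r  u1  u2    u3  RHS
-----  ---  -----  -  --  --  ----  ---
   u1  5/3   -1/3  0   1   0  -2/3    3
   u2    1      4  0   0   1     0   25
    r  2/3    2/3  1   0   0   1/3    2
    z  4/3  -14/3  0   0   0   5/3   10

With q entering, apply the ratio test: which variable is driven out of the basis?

r

Column q entries and ratios — u1: -1/3 ≤ 0, skip; u2: 25/4 = 25/4; r: 2/(2/3) = 3.
Smallest ratio is 3 in the row of r, so r leaves.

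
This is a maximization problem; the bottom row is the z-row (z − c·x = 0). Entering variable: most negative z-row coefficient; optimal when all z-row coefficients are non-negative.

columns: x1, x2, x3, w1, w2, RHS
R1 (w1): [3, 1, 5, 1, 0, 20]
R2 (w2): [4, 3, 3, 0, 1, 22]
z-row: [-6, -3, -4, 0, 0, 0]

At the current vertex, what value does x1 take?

x1 is not in the basis, so in the current basic feasible solution x1 = 0.

0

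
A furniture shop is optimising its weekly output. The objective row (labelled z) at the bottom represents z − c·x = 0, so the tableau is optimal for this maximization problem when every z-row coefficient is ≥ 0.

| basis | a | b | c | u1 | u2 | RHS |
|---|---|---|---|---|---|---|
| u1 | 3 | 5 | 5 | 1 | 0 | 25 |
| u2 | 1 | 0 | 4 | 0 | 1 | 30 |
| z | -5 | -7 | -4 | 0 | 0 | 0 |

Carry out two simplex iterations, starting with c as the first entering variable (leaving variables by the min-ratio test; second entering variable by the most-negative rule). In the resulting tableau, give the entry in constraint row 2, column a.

1

Ratio test on column c — row 1: 25/5 = 5; row 2: 30/4 = 15/2. Minimum is 5 at row 1 (u1 leaves); pivot element 5.
Divide row 1 by 5; eliminate column c from the other rows.
Second iteration: most negative z-row entry is -3 in column b, so b enters.
Ratio test on column b — row 1: 5/1 = 5; row 2: entry -4 ≤ 0. Minimum is 5 at row 1 (c leaves); pivot element 1.
Divide row 1 by 1; eliminate column b from the other rows.
After both pivots, the entry at constraint row 2, column a is 1.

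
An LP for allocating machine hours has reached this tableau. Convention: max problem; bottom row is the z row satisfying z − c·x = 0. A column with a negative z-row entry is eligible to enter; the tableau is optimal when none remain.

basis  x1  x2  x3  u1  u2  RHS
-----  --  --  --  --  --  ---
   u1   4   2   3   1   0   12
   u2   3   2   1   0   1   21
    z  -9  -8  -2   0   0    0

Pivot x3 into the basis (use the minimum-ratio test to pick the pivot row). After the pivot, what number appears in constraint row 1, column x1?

4/3

Ratio test on column x3 — row 1: 12/3 = 4; row 2: 21/1 = 21. Minimum is 4 at row 1 (u1 leaves); pivot element 3.
Divide row 1 by 3; eliminate column x3 from the other rows.
In the new row 1, the x1 entry is the old entry divided by the pivot: 4/3 = 4/3.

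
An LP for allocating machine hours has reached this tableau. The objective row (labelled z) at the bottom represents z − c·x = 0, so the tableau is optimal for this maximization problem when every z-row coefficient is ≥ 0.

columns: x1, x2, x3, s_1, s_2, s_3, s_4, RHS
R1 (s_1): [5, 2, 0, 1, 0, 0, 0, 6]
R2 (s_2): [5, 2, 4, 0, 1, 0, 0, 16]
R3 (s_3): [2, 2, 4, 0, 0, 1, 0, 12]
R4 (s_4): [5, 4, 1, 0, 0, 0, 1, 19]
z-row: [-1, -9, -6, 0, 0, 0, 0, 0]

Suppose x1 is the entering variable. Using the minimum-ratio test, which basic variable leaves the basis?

s_1

Column x1 entries and ratios — s_1: 6/5 = 6/5; s_2: 16/5 = 16/5; s_3: 12/2 = 6; s_4: 19/5 = 19/5.
Smallest ratio is 6/5 in the row of s_1, so s_1 leaves.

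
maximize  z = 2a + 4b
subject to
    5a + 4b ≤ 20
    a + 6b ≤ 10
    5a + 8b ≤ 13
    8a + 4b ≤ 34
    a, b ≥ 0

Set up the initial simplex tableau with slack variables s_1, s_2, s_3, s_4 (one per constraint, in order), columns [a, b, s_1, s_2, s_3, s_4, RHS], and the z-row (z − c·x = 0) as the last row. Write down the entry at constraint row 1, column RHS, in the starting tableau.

The RHS of constraint 1 is b_1 = 20.

20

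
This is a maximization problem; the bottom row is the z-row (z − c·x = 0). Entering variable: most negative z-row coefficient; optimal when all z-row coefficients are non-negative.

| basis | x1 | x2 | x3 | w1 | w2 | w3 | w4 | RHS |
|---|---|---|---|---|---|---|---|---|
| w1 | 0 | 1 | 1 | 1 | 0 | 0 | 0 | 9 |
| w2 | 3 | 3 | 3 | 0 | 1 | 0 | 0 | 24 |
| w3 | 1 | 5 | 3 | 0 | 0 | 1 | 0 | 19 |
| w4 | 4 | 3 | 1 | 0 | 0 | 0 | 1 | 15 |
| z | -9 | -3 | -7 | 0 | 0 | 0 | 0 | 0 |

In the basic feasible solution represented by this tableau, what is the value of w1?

w1 is basic (row 1); its value is the RHS of that row, 9.

9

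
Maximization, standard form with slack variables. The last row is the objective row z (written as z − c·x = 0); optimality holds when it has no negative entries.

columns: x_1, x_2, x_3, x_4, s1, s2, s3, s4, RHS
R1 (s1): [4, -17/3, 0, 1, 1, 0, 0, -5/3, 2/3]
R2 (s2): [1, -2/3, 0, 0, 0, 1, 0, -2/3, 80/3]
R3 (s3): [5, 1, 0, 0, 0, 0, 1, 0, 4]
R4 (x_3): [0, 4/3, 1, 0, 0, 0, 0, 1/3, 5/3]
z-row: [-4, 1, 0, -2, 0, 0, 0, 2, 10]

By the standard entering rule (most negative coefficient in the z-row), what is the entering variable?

x_1

Negative z-row entries: x_1: -4, x_4: -2.
The most negative is -4 in column x_1, so x_1 enters.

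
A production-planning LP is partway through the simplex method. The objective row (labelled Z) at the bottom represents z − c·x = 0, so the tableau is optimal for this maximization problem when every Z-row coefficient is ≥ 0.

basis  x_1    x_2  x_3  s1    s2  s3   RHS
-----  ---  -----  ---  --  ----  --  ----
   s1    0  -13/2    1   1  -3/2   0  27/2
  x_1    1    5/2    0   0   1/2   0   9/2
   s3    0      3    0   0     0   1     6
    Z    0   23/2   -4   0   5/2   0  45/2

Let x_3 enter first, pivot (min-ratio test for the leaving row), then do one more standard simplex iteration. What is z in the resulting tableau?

Ratio test on column x_3 — row 1: (27/2)/1 = 27/2; row 2: entry 0 ≤ 0; row 3: entry 0 ≤ 0. Minimum is 27/2 at row 1 (s1 leaves); pivot element 1.
Pivot on row 1; the Z-row RHS becomes 45/2 − (-4)·(27/2) = 153/2.
Next entering variable (most negative Z-row entry -29/2): x_2.
Ratio test on column x_2 — row 1: entry -13/2 ≤ 0; row 2: (9/2)/(5/2) = 9/5; row 3: 6/3 = 2. Minimum is 9/5 at row 2 (x_1 leaves); pivot element 5/2.
After the second pivot the Z-row RHS is 153/2 − (-29/2)·(9/5) = 513/5.

513/5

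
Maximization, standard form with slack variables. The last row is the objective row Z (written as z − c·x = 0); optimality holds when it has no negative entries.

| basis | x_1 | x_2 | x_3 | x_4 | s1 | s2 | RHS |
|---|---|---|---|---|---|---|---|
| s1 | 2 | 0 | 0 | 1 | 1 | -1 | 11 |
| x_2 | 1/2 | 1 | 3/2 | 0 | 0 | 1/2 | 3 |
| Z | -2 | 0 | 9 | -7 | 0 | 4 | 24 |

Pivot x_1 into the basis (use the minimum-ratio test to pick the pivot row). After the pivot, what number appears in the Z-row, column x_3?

Ratio test on column x_1 — row 1: 11/2 = 11/2; row 2: 3/(1/2) = 6. Minimum is 11/2 at row 1 (s1 leaves); pivot element 2.
Divide row 1 by 2; eliminate column x_1 from the other rows.
Z-row update in column x_3: 9 − (-2)·0 = 9.

9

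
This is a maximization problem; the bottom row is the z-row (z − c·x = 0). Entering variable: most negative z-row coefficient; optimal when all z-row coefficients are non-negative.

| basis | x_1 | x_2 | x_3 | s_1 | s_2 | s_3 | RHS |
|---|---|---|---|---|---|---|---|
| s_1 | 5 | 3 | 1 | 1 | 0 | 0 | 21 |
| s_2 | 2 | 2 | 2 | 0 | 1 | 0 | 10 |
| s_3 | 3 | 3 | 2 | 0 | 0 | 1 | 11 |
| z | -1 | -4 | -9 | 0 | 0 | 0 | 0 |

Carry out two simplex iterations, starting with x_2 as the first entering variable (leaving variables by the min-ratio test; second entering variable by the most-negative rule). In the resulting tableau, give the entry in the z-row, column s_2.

19/2

Ratio test on column x_2 — row 1: 21/3 = 7; row 2: 10/2 = 5; row 3: 11/3 = 11/3. Minimum is 11/3 at row 3 (s_3 leaves); pivot element 3.
Divide row 3 by 3; eliminate column x_2 from the other rows.
Second iteration: most negative z-row entry is -19/3 in column x_3, so x_3 enters.
Ratio test on column x_3 — row 1: entry -1 ≤ 0; row 2: (8/3)/(2/3) = 4; row 3: (11/3)/(2/3) = 11/2. Minimum is 4 at row 2 (s_2 leaves); pivot element 2/3.
Divide row 2 by 2/3; eliminate column x_3 from the other rows.
After both pivots, the entry at the z-row, column s_2 is 19/2.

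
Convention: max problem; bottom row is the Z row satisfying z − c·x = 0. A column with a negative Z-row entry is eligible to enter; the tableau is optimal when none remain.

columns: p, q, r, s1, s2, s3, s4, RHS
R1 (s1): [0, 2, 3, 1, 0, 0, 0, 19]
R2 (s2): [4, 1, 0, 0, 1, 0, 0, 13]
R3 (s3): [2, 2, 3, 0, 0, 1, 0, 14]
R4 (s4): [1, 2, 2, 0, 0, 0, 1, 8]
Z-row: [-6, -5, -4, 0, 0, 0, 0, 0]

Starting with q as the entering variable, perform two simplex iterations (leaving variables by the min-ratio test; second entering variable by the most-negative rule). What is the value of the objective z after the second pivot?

29

Ratio test on column q — row 1: 19/2 = 19/2; row 2: 13/1 = 13; row 3: 14/2 = 7; row 4: 8/2 = 4. Minimum is 4 at row 4 (s4 leaves); pivot element 2.
Pivot on row 4; the Z-row RHS becomes 0 − (-5)·4 = 20.
Next entering variable (most negative Z-row entry -7/2): p.
Ratio test on column p — row 1: entry -1 ≤ 0; row 2: 9/(7/2) = 18/7; row 3: 6/1 = 6; row 4: 4/(1/2) = 8. Minimum is 18/7 at row 2 (s2 leaves); pivot element 7/2.
After the second pivot the Z-row RHS is 20 − (-7/2)·(18/7) = 29.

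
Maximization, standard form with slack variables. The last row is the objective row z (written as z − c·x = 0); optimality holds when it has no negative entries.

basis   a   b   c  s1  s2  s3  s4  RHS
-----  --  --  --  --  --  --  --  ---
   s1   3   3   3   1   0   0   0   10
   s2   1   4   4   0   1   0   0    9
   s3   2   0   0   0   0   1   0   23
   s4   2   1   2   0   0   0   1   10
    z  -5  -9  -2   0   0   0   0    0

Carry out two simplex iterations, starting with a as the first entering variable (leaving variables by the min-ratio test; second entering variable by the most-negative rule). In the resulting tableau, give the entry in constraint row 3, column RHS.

Ratio test on column a — row 1: 10/3 = 10/3; row 2: 9/1 = 9; row 3: 23/2 = 23/2; row 4: 10/2 = 5. Minimum is 10/3 at row 1 (s1 leaves); pivot element 3.
Divide row 1 by 3; eliminate column a from the other rows.
Second iteration: most negative z-row entry is -4 in column b, so b enters.
Ratio test on column b — row 1: (10/3)/1 = 10/3; row 2: (17/3)/3 = 17/9; row 3: entry -2 ≤ 0; row 4: entry -1 ≤ 0. Minimum is 17/9 at row 2 (s2 leaves); pivot element 3.
Divide row 2 by 3; eliminate column b from the other rows.
After both pivots, the entry at constraint row 3, column RHS is 181/9.

181/9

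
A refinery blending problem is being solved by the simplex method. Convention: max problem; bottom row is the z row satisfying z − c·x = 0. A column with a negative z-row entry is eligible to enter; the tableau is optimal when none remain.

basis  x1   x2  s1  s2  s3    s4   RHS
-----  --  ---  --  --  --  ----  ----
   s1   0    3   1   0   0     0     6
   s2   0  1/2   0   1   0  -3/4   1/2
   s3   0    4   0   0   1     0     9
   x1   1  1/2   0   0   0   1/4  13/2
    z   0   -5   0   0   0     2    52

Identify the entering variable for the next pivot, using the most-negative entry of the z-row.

x2

Negative z-row entries: x2: -5.
The most negative is -5 in column x2, so x2 enters.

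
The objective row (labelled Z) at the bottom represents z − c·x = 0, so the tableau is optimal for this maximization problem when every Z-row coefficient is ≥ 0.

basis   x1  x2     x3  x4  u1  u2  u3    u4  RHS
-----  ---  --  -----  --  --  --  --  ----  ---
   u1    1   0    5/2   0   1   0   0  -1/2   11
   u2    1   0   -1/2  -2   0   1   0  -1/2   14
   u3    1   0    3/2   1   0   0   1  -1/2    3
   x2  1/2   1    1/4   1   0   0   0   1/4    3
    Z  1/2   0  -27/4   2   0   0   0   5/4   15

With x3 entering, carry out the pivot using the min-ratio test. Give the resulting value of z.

57/2

Ratio test on column x3 — row 1: 11/(5/2) = 22/5; row 2: entry -1/2 ≤ 0; row 3: 3/(3/2) = 2; row 4: 3/(1/4) = 12. Minimum is 2 at row 3 (u3 leaves); pivot element 3/2.
Pivot on row 3; the Z-row RHS becomes 15 − (-27/4)·2 = 57/2.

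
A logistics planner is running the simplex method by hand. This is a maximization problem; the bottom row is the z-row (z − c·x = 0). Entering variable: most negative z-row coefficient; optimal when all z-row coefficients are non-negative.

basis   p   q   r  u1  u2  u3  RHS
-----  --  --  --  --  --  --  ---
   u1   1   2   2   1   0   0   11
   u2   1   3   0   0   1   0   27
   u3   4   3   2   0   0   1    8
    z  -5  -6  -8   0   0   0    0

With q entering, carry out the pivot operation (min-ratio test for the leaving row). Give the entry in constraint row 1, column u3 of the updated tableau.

Ratio test on column q — row 1: 11/2 = 11/2; row 2: 27/3 = 9; row 3: 8/3 = 8/3. Minimum is 8/3 at row 3 (u3 leaves); pivot element 3.
Divide row 3 by 3; eliminate column q from the other rows.
Row 1 update in column u3: 0 − 2·(1/3) = -2/3.

-2/3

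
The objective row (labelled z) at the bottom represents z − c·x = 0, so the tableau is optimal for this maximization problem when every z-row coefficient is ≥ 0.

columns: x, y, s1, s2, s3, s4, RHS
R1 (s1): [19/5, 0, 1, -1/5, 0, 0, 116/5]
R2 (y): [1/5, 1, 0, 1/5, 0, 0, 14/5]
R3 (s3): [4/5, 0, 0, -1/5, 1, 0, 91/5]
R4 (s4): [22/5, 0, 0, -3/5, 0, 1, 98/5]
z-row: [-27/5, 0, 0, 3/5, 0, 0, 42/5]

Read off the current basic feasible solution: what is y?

y is basic (row 2); its value is the RHS of that row, 14/5.

14/5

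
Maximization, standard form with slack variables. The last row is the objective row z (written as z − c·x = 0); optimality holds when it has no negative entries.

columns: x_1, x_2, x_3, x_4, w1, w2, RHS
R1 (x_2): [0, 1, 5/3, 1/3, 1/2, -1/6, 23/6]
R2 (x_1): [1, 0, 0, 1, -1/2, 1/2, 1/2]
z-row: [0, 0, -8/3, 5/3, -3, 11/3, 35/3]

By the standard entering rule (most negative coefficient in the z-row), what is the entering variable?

Negative z-row entries: x_3: -8/3, w1: -3.
The most negative is -3 in column w1, so w1 enters.

w1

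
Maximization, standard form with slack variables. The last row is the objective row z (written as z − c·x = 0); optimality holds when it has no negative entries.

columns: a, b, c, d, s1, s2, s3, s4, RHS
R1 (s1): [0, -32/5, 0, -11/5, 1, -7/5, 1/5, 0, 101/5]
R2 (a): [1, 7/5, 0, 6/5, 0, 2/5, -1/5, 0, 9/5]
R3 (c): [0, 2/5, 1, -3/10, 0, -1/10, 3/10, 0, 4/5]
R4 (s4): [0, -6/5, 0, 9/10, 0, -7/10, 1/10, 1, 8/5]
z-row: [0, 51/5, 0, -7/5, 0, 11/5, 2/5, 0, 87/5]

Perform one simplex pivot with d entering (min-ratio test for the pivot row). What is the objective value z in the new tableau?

Ratio test on column d — row 1: entry -11/5 ≤ 0; row 2: (9/5)/(6/5) = 3/2; row 3: entry -3/10 ≤ 0; row 4: (8/5)/(9/10) = 16/9. Minimum is 3/2 at row 2 (a leaves); pivot element 6/5.
Pivot on row 2; the z-row RHS becomes 87/5 − (-7/5)·(3/2) = 39/2.

39/2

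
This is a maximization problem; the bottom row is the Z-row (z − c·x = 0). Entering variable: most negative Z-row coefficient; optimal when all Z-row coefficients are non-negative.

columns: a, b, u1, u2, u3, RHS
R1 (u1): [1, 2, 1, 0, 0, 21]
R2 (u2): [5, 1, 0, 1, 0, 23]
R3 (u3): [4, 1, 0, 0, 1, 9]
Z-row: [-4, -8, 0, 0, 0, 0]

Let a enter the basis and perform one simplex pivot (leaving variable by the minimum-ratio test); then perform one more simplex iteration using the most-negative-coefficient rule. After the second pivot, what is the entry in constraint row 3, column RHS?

9

Ratio test on column a — row 1: 21/1 = 21; row 2: 23/5 = 23/5; row 3: 9/4 = 9/4. Minimum is 9/4 at row 3 (u3 leaves); pivot element 4.
Divide row 3 by 4; eliminate column a from the other rows.
Second iteration: most negative Z-row entry is -7 in column b, so b enters.
Ratio test on column b — row 1: (75/4)/(7/4) = 75/7; row 2: entry -1/4 ≤ 0; row 3: (9/4)/(1/4) = 9. Minimum is 9 at row 3 (a leaves); pivot element 1/4.
Divide row 3 by 1/4; eliminate column b from the other rows.
After both pivots, the entry at constraint row 3, column RHS is 9.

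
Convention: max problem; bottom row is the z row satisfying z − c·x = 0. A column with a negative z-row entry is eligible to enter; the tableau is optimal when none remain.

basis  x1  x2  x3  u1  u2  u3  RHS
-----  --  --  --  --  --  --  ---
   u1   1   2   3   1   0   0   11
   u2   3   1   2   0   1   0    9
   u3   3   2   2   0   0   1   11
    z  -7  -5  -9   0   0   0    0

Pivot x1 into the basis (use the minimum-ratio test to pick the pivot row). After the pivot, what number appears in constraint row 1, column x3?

Ratio test on column x1 — row 1: 11/1 = 11; row 2: 9/3 = 3; row 3: 11/3 = 11/3. Minimum is 3 at row 2 (u2 leaves); pivot element 3.
Divide row 2 by 3; eliminate column x1 from the other rows.
Row 1 update in column x3: 3 − 1·(2/3) = 7/3.

7/3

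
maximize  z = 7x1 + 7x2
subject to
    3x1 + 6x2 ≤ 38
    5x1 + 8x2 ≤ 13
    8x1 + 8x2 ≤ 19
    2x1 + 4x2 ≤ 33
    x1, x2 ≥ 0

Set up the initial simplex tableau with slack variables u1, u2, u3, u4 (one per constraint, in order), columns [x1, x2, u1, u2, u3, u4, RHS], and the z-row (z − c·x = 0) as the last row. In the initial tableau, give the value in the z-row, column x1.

-7

The z-row carries the negated objective coefficients: the x1 entry is -7.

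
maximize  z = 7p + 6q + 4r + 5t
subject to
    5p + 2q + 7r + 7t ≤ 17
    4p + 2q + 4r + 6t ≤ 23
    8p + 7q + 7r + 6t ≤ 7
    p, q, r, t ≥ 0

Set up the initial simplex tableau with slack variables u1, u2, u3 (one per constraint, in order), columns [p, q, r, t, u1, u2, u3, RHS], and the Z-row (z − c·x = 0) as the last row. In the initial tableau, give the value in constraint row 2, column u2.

Slack u2 belongs to constraint 2; its column is the unit vector e_2, so the entry in row 2 is 1.

1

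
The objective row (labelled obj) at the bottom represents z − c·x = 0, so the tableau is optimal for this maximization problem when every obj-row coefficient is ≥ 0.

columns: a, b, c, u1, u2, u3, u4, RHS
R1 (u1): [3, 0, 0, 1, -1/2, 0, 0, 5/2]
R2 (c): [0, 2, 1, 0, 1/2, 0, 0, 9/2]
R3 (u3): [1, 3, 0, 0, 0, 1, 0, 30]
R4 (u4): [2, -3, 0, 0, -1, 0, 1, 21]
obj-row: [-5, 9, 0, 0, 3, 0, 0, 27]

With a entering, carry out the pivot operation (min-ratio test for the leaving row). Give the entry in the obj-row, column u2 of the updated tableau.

Ratio test on column a — row 1: (5/2)/3 = 5/6; row 2: entry 0 ≤ 0; row 3: 30/1 = 30; row 4: 21/2 = 21/2. Minimum is 5/6 at row 1 (u1 leaves); pivot element 3.
Divide row 1 by 3; eliminate column a from the other rows.
obj-row update in column u2: 3 − (-5)·(-1/6) = 13/6.

13/6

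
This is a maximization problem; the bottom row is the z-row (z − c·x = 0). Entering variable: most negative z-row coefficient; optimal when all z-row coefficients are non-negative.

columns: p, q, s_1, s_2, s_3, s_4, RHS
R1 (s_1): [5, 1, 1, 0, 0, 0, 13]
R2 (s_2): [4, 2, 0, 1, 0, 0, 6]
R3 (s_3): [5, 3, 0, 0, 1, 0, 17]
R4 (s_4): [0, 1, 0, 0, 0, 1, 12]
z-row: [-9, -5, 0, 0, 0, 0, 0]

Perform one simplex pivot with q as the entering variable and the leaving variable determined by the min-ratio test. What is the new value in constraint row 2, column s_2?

Ratio test on column q — row 1: 13/1 = 13; row 2: 6/2 = 3; row 3: 17/3 = 17/3; row 4: 12/1 = 12. Minimum is 3 at row 2 (s_2 leaves); pivot element 2.
Divide row 2 by 2; eliminate column q from the other rows.
In the new row 2, the s_2 entry is the old entry divided by the pivot: 1/2 = 1/2.

1/2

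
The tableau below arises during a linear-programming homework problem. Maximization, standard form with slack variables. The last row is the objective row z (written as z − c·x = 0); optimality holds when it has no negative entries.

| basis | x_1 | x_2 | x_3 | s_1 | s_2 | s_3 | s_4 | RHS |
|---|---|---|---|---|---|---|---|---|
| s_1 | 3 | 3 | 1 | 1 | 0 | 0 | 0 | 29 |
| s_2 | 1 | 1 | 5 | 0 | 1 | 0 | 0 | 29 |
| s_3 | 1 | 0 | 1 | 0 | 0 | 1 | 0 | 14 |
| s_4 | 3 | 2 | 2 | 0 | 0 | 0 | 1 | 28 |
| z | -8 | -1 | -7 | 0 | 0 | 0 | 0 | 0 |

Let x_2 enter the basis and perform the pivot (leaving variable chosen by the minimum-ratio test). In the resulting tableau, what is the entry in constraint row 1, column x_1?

Ratio test on column x_2 — row 1: 29/3 = 29/3; row 2: 29/1 = 29; row 3: entry 0 ≤ 0; row 4: 28/2 = 14. Minimum is 29/3 at row 1 (s_1 leaves); pivot element 3.
Divide row 1 by 3; eliminate column x_2 from the other rows.
In the new row 1, the x_1 entry is the old entry divided by the pivot: 3/3 = 1.

1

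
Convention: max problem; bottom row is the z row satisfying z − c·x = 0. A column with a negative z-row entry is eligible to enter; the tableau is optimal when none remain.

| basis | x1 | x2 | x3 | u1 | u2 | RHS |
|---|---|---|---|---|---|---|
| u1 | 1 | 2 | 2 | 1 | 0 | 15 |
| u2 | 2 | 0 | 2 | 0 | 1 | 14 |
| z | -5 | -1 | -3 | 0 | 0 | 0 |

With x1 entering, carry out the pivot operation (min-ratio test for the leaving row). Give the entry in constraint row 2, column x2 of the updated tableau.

Ratio test on column x1 — row 1: 15/1 = 15; row 2: 14/2 = 7. Minimum is 7 at row 2 (u2 leaves); pivot element 2.
Divide row 2 by 2; eliminate column x1 from the other rows.
In the new row 2, the x2 entry is the old entry divided by the pivot: 0/2 = 0.

0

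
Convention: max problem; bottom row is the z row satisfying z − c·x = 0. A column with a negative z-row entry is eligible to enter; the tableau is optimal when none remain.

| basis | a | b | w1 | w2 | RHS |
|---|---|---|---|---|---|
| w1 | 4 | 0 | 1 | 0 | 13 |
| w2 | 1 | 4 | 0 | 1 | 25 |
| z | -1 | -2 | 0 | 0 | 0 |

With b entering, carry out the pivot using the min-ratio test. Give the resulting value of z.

Ratio test on column b — row 1: entry 0 ≤ 0; row 2: 25/4 = 25/4. Minimum is 25/4 at row 2 (w2 leaves); pivot element 4.
Pivot on row 2; the z-row RHS becomes 0 − (-2)·(25/4) = 25/2.

25/2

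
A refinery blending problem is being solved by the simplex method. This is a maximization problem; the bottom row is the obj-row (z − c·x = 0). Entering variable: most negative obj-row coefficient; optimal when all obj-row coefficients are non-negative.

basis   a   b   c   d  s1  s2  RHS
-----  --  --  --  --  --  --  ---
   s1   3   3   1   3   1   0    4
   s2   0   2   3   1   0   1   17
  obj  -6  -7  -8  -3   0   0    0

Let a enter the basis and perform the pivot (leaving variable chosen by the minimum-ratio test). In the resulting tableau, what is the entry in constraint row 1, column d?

Ratio test on column a — row 1: 4/3 = 4/3; row 2: entry 0 ≤ 0. Minimum is 4/3 at row 1 (s1 leaves); pivot element 3.
Divide row 1 by 3; eliminate column a from the other rows.
In the new row 1, the d entry is the old entry divided by the pivot: 3/3 = 1.

1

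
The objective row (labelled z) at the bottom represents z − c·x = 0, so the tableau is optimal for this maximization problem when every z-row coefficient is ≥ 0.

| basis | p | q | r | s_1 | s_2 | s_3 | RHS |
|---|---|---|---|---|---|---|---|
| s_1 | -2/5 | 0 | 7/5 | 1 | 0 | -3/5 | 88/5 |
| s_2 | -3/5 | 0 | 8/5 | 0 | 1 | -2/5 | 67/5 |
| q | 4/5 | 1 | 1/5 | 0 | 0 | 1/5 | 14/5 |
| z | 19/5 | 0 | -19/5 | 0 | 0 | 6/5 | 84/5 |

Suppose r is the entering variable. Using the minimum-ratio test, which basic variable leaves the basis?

s_2

Column r entries and ratios — s_1: (88/5)/(7/5) = 88/7; s_2: (67/5)/(8/5) = 67/8; q: (14/5)/(1/5) = 14.
Smallest ratio is 67/8 in the row of s_2, so s_2 leaves.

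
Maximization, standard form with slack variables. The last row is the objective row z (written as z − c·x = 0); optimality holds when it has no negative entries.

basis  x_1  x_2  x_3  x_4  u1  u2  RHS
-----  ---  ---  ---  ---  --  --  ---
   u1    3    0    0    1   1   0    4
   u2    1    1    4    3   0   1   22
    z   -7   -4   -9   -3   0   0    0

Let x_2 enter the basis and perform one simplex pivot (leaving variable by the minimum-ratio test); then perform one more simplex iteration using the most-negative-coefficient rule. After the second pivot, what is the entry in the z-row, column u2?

Ratio test on column x_2 — row 1: entry 0 ≤ 0; row 2: 22/1 = 22. Minimum is 22 at row 2 (u2 leaves); pivot element 1.
Divide row 2 by 1; eliminate column x_2 from the other rows.
Second iteration: most negative z-row entry is -3 in column x_1, so x_1 enters.
Ratio test on column x_1 — row 1: 4/3 = 4/3; row 2: 22/1 = 22. Minimum is 4/3 at row 1 (u1 leaves); pivot element 3.
Divide row 1 by 3; eliminate column x_1 from the other rows.
After both pivots, the entry at the z-row, column u2 is 4.

4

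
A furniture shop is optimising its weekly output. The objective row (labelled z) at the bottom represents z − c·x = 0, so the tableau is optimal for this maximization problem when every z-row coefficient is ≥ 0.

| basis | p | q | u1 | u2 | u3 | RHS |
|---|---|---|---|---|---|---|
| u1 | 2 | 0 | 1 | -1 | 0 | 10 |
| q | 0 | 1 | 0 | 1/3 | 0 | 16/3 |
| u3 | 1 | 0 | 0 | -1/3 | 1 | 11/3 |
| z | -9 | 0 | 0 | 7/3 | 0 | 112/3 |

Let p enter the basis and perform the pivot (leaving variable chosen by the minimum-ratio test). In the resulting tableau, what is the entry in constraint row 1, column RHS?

8/3

Ratio test on column p — row 1: 10/2 = 5; row 2: entry 0 ≤ 0; row 3: (11/3)/1 = 11/3. Minimum is 11/3 at row 3 (u3 leaves); pivot element 1.
Divide row 3 by 1; eliminate column p from the other rows.
Row 1 update in column RHS: 10 − 2·(11/3) = 8/3.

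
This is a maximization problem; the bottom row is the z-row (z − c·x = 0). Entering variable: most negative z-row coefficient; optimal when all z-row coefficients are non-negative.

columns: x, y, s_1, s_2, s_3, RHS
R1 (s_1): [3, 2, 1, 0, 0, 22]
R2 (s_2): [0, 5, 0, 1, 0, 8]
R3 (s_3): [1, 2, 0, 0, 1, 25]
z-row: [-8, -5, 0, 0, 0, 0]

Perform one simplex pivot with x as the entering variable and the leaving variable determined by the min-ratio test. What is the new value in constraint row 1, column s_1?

1/3

Ratio test on column x — row 1: 22/3 = 22/3; row 2: entry 0 ≤ 0; row 3: 25/1 = 25. Minimum is 22/3 at row 1 (s_1 leaves); pivot element 3.
Divide row 1 by 3; eliminate column x from the other rows.
In the new row 1, the s_1 entry is the old entry divided by the pivot: 1/3 = 1/3.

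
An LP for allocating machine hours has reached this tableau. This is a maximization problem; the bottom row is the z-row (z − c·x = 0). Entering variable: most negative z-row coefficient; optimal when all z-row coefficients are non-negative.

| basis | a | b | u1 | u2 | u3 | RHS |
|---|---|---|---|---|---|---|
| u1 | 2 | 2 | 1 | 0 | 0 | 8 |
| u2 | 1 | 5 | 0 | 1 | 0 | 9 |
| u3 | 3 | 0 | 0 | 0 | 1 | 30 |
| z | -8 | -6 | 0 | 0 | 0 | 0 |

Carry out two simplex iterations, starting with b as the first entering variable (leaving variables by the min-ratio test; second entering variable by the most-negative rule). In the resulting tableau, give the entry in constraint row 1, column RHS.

11/4

Ratio test on column b — row 1: 8/2 = 4; row 2: 9/5 = 9/5; row 3: entry 0 ≤ 0. Minimum is 9/5 at row 2 (u2 leaves); pivot element 5.
Divide row 2 by 5; eliminate column b from the other rows.
Second iteration: most negative z-row entry is -34/5 in column a, so a enters.
Ratio test on column a — row 1: (22/5)/(8/5) = 11/4; row 2: (9/5)/(1/5) = 9; row 3: 30/3 = 10. Minimum is 11/4 at row 1 (u1 leaves); pivot element 8/5.
Divide row 1 by 8/5; eliminate column a from the other rows.
After both pivots, the entry at constraint row 1, column RHS is 11/4.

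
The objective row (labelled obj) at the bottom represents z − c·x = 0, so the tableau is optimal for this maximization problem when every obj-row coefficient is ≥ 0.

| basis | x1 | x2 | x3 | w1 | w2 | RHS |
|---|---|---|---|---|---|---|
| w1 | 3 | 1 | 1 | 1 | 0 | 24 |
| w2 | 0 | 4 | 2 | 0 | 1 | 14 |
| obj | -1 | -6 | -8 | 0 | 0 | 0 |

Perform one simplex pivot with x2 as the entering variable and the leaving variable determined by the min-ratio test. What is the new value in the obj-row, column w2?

3/2

Ratio test on column x2 — row 1: 24/1 = 24; row 2: 14/4 = 7/2. Minimum is 7/2 at row 2 (w2 leaves); pivot element 4.
Divide row 2 by 4; eliminate column x2 from the other rows.
obj-row update in column w2: 0 − (-6)·(1/4) = 3/2.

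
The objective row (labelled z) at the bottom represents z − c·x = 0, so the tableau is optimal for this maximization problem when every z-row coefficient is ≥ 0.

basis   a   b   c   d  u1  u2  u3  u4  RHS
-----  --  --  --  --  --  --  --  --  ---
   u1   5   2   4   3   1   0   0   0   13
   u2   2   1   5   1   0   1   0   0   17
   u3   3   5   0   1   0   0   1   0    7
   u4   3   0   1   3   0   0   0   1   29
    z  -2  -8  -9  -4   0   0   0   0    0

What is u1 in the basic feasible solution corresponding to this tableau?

13

u1 is basic (row 1); its value is the RHS of that row, 13.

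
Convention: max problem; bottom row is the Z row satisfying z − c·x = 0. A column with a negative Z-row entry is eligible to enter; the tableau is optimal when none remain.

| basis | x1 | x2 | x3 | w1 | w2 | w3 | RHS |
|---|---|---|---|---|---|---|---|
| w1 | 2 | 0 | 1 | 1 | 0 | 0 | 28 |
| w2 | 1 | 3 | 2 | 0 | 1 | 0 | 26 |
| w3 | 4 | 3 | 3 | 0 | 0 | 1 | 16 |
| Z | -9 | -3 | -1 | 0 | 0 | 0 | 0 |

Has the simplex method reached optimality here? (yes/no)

no

The Z-row has a negative entry -9 in column x1, so it is not optimal.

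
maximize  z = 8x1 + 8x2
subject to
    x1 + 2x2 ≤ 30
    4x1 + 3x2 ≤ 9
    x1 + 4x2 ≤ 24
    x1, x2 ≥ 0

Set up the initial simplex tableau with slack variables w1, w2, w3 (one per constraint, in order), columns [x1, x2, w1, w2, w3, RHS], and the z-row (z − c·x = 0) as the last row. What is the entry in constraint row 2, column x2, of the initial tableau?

Constraint 2 has coefficient 3 on x2.

3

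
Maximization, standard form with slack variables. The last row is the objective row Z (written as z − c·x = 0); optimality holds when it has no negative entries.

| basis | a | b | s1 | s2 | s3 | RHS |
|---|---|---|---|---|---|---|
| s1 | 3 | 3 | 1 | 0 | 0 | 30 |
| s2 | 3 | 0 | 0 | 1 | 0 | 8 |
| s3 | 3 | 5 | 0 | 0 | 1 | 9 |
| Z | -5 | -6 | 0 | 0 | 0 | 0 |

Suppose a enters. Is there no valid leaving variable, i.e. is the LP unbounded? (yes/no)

no

Column a has positive entries in row(s) 1, 2, 3, so the ratio test bounds it — not unbounded.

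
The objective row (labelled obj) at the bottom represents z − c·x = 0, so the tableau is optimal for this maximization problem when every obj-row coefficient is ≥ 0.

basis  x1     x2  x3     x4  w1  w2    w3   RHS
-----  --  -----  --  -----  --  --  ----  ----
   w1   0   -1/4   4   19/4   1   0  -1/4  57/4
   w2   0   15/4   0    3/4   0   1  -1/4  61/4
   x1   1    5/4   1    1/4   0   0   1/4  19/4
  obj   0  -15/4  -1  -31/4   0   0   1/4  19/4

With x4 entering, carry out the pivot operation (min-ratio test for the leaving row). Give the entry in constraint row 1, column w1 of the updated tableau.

Ratio test on column x4 — row 1: (57/4)/(19/4) = 3; row 2: (61/4)/(3/4) = 61/3; row 3: (19/4)/(1/4) = 19. Minimum is 3 at row 1 (w1 leaves); pivot element 19/4.
Divide row 1 by 19/4; eliminate column x4 from the other rows.
In the new row 1, the w1 entry is the old entry divided by the pivot: 1/(19/4) = 4/19.

4/19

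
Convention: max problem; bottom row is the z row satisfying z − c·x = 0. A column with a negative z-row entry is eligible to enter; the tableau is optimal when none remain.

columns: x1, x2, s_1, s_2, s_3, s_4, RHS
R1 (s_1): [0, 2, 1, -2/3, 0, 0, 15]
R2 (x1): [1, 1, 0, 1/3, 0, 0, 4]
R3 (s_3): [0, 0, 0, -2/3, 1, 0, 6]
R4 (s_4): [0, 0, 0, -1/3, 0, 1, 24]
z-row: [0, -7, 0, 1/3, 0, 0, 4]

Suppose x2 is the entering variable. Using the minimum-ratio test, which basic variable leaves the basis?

Column x2 entries and ratios — s_1: 15/2 = 15/2; x1: 4/1 = 4; s_3: 0 ≤ 0, skip; s_4: 0 ≤ 0, skip.
Smallest ratio is 4 in the row of x1, so x1 leaves.

x1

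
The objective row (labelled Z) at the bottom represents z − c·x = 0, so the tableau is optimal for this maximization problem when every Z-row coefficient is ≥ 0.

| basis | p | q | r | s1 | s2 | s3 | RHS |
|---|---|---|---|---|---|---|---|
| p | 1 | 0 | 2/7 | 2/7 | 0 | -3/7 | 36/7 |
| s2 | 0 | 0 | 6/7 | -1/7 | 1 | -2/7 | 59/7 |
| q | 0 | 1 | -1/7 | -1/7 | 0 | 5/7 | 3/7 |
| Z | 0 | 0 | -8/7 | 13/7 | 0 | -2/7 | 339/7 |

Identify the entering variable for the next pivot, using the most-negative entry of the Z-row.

Negative Z-row entries: r: -8/7, s3: -2/7.
The most negative is -8/7 in column r, so r enters.

r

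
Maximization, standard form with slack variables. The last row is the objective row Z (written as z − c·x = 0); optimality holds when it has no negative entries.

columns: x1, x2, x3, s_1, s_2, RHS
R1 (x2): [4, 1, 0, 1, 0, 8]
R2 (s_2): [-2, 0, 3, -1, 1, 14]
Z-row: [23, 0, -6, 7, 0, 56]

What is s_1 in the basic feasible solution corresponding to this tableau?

s_1 is not in the basis, so in the current basic feasible solution s_1 = 0.

0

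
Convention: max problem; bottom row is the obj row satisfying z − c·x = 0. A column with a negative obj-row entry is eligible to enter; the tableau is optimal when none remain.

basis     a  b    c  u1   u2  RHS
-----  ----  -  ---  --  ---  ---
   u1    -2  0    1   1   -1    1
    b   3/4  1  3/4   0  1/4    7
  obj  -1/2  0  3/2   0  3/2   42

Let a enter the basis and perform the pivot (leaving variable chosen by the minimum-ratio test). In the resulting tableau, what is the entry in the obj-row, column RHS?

140/3

Ratio test on column a — row 1: entry -2 ≤ 0; row 2: 7/(3/4) = 28/3. Minimum is 28/3 at row 2 (b leaves); pivot element 3/4.
Divide row 2 by 3/4; eliminate column a from the other rows.
obj-row update in column RHS: 42 − (-1/2)·(28/3) = 140/3.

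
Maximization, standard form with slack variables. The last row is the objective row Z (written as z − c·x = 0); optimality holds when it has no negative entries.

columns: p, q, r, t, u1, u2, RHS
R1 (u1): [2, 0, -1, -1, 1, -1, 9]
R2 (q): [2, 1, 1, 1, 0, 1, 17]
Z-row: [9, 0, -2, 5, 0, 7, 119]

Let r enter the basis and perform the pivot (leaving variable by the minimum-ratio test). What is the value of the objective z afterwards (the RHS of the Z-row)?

153

Ratio test on column r — row 1: entry -1 ≤ 0; row 2: 17/1 = 17. Minimum is 17 at row 2 (q leaves); pivot element 1.
Pivot on row 2; the Z-row RHS becomes 119 − (-2)·17 = 153.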